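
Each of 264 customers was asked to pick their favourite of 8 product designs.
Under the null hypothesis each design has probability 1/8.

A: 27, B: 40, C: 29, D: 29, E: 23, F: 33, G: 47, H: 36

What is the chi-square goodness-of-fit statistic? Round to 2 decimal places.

Under H₀ each category has probability 1/8, so each expected count is 264/8 = 33.
cat         O        E   (O−E)²/E
A          27       33      1.091
B          40       33      1.485
C          29       33      0.485
D          29       33      0.485
E          23       33      3.030
F          33       33      0.000
G          47       33      5.939
H          36       33      0.273
Sum = 12.79

12.79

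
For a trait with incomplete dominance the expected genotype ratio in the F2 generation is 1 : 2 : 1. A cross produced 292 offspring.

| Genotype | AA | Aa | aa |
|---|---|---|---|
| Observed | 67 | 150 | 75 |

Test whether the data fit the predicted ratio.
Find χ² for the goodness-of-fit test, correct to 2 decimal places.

Ratio total = 4. Expected counts: 292×1/4 = 73, 292×2/4 = 146, 292×1/4 = 73.
AA: (67 − 73)²/73 = 36/73 = 0.493
Aa: (150 − 146)²/146 = 16/146 = 0.110
aa: (75 − 73)²/73 = 4/73 = 0.055
Sum = 0.66

0.66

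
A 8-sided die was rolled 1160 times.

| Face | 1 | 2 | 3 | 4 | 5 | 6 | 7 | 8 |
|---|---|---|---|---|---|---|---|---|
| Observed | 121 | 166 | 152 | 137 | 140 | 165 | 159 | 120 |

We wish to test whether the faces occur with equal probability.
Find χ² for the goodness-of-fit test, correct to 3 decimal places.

16.386

Expected count for each of the 8 categories: 1160/8 = 145.
cat         O        E   (O−E)²/E
1         121      145     3.9724
2         166      145     3.0414
3         152      145     0.3379
4         137      145     0.4414
5         140      145     0.1724
6         165      145     2.7586
7         159      145     1.3517
8         120      145     4.3103
Sum = 16.386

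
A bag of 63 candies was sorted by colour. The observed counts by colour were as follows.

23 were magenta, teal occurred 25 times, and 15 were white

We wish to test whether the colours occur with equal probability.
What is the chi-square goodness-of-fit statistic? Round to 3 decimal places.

2.667

Under H₀ each category has probability 1/3, so each expected count is 63/3 = 21.
χ² = (23−21)²/21 + (25−21)²/21 + (15−21)²/21
   = 0.1905 + 0.7619 + 1.7143
Sum = 2.667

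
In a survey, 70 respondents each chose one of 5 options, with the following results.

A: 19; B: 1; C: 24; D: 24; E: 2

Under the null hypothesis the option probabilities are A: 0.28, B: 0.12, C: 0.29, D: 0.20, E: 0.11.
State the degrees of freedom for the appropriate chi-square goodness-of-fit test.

There are k = 5 categories and no parameters were estimated from the data, so df = 5 − 1 = 4.

4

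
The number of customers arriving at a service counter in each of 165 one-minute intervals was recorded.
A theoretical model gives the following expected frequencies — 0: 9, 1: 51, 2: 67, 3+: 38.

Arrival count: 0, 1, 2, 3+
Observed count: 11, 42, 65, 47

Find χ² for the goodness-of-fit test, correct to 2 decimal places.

cat         O        E   (O−E)²/E
0          11        9      0.444
1          42       51      1.588
2          65       67      0.060
3+         47       38      2.132
Sum = 4.22

4.22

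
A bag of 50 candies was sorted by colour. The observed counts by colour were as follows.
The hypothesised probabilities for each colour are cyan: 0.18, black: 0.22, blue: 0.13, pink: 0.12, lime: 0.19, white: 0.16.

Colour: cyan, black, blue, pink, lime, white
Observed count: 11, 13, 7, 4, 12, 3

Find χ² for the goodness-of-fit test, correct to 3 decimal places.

5.296

Expected counts E_i = n·p_i: 50×0.18 = 9, 50×0.22 = 11, 50×0.13 = 6.5, 50×0.12 = 6, 50×0.19 = 9.5, 50×0.16 = 8.
χ² = (11−9)²/9 + (13−11)²/11 + (7−6.5)²/6.5 + (4−6)²/6 + (12−9.5)²/9.5 + (3−8)²/8
   = 0.4444 + 0.3636 + 0.0385 + 0.6667 + 0.6579 + 3.1250
Sum = 5.296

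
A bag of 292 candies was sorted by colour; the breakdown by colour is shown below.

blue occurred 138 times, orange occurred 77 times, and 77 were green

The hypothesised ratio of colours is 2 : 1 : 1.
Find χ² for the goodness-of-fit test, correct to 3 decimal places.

Ratio total = 4. Expected counts: 292×2/4 = 146, 292×1/4 = 73, 292×1/4 = 73.
blue: (138 − 146)²/146 = 64/146 = 0.4384
orange: (77 − 73)²/73 = 16/73 = 0.2192
green: (77 − 73)²/73 = 16/73 = 0.2192
Sum = 0.877

0.877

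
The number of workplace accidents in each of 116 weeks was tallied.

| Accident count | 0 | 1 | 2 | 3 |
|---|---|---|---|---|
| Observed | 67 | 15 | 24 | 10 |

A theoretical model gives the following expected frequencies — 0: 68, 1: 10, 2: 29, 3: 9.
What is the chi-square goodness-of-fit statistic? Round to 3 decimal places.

0: (67 − 68)²/68 = 1/68 = 0.0147
1: (15 − 10)²/10 = 25/10 = 2.5000
2: (24 − 29)²/29 = 25/29 = 0.8621
3: (10 − 9)²/9 = 1/9 = 0.1111
Sum = 3.488

3.488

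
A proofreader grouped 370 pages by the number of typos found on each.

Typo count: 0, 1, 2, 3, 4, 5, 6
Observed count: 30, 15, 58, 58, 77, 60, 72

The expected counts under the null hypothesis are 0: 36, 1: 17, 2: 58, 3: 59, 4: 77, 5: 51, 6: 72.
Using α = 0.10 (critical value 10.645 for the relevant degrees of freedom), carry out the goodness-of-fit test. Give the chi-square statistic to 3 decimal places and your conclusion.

2.840; do not reject

cat         O        E   (O−E)²/E
0          30       36     1.0000
1          15       17     0.2353
2          58       58     0.0000
3          58       59     0.0169
4          77       77     0.0000
5          60       51     1.5882
6          72       72     0.0000
Sum = 2.840
df = 6. Since 2.840 < 10.645, we do not reject H₀.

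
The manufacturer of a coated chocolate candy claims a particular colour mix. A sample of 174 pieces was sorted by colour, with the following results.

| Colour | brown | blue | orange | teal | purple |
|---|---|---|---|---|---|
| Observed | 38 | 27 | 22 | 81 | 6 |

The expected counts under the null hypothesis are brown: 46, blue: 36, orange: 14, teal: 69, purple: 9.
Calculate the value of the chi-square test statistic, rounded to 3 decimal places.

χ² = (38−46)²/46 + (27−36)²/36 + (22−14)²/14 + (81−69)²/69 + (6−9)²/9
   = 1.3913 + 2.2500 + 4.5714 + 2.0870 + 1.0000
Sum = 11.300

11.300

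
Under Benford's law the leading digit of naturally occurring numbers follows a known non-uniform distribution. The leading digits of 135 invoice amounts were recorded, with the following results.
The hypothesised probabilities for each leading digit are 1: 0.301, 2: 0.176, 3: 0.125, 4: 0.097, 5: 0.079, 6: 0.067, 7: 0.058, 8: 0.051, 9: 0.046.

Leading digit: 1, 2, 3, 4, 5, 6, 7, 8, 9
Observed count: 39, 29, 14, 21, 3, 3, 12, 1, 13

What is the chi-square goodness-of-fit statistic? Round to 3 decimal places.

Expected counts E_i = n·p_i: 135×0.301 = 40.635, 135×0.176 = 23.76, 135×0.125 = 16.875, 135×0.097 = 13.095, 135×0.079 = 10.665, 135×0.067 = 9.045, 135×0.058 = 7.83, 135×0.051 = 6.885, 135×0.046 = 6.21.
cat         O        E   (O−E)²/E
1          39   40.635     0.0658
2          29    23.76     1.1556
3          14   16.875     0.4898
4          21   13.095     4.7720
5           3   10.665     5.5089
6           3    9.045     4.0400
7          12     7.83     2.2208
8           1    6.885     5.0302
9          13     6.21     7.4242
Sum = 30.707

30.707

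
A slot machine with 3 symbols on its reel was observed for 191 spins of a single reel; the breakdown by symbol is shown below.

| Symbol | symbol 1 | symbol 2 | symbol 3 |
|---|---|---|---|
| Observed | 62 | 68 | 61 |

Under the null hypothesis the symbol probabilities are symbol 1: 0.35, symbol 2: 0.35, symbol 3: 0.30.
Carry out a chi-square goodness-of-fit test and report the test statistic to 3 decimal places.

Expected counts E_i = n·p_i: 191×0.35 = 66.85, 191×0.35 = 66.85, 191×0.30 = 57.3.
symbol 1: (62 − 66.85)²/66.85 = 23.5225/66.85 = 0.3519
symbol 2: (68 − 66.85)²/66.85 = 1.3225/66.85 = 0.0198
symbol 3: (61 − 57.3)²/57.3 = 13.69/57.3 = 0.2389
Sum = 0.611

0.611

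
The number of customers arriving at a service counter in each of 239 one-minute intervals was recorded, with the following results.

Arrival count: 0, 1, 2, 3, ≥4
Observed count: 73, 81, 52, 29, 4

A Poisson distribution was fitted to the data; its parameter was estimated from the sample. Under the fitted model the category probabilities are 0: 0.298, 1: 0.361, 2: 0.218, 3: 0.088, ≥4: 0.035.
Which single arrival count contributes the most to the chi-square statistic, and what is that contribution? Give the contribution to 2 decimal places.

Expected counts E_i = n·p_i: 239×0.298 = 71.222, 239×0.361 = 86.279, 239×0.218 = 52.102, 239×0.088 = 21.032, 239×0.035 = 8.365.
0: (73 − 71.222)²/71.222 = 3.161284/71.222 = 0.044
1: (81 − 86.279)²/86.279 = 27.867841/86.279 = 0.323
2: (52 − 52.102)²/52.102 = 0.010404/52.102 = 0.000
3: (29 − 21.032)²/21.032 = 63.489024/21.032 = 3.019
≥4: (4 − 8.365)²/8.365 = 19.053225/8.365 = 2.278
The largest term is for 3: 3.02.

3, 3.02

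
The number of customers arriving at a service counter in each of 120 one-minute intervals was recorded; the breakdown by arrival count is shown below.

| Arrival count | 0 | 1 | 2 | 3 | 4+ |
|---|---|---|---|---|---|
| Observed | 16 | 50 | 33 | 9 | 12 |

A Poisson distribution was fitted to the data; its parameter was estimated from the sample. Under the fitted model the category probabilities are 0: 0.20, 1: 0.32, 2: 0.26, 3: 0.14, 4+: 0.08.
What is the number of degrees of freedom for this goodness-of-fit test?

There are k = 5 categories and 1 parameter estimated from the data, so df = 5 − 1 − 1 = 3.

3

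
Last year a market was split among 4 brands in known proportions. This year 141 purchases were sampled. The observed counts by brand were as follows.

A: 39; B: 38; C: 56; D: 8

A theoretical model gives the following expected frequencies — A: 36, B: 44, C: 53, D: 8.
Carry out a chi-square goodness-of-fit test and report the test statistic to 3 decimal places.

χ² = (39−36)²/36 + (38−44)²/44 + (56−53)²/53 + (8−8)²/8
   = 0.2500 + 0.8182 + 0.1698 + 0.0000
Sum = 1.238

1.238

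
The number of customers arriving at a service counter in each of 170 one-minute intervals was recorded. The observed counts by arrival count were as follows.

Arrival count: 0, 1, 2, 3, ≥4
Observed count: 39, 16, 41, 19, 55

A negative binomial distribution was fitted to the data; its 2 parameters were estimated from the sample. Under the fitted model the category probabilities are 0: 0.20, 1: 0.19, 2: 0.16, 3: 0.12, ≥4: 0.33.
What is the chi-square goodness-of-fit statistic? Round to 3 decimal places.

Expected counts E_i = n·p_i: 170×0.20 = 34, 170×0.19 = 32.3, 170×0.16 = 27.2, 170×0.12 = 20.4, 170×0.33 = 56.1.
χ² = (39−34)²/34 + (16−32.3)²/32.3 + (41−27.2)²/27.2 + (19−20.4)²/20.4 + (55−56.1)²/56.1
   = 0.7353 + 8.2257 + 7.0015 + 0.0961 + 0.0216
Sum = 16.080

16.080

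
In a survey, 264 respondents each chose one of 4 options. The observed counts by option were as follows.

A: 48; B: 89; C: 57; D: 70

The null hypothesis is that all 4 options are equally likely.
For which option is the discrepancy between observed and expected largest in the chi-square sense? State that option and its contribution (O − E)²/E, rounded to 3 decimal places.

Expected count for each of the 4 categories: 264/4 = 66.
cat         O        E   (O−E)²/E
A          48       66     4.9091
B          89       66     8.0152
C          57       66     1.2273
D          70       66     0.2424
The largest term is for B: 8.015.

B, 8.015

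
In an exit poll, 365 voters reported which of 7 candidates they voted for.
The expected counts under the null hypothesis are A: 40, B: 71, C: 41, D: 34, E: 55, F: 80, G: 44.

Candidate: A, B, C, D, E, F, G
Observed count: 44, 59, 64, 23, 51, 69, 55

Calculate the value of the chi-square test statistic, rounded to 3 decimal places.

23.443

χ² = (44−40)²/40 + (59−71)²/71 + (64−41)²/41 + (23−34)²/34 + (51−55)²/55 + (69−80)²/80 + (55−44)²/44
   = 0.4000 + 2.0282 + 12.9024 + 3.5588 + 0.2909 + 1.5125 + 2.7500
Sum = 23.443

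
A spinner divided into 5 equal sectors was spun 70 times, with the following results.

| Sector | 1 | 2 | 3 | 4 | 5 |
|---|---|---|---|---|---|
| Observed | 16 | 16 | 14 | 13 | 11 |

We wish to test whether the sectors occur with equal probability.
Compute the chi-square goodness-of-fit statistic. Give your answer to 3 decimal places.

Expected count for each of the 5 categories: 70/5 = 14.
χ² = (16−14)²/14 + (16−14)²/14 + (14−14)²/14 + (13−14)²/14 + (11−14)²/14
   = 0.2857 + 0.2857 + 0.0000 + 0.0714 + 0.6429
Sum = 1.286

1.286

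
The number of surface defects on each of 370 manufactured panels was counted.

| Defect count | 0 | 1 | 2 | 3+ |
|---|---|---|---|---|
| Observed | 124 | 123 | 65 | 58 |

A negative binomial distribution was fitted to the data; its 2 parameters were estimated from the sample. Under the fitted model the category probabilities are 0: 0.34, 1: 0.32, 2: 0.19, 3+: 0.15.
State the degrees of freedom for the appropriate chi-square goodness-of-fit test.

1

There are k = 4 categories and 2 parameters estimated from the data, so df = 4 − 1 − 2 = 1.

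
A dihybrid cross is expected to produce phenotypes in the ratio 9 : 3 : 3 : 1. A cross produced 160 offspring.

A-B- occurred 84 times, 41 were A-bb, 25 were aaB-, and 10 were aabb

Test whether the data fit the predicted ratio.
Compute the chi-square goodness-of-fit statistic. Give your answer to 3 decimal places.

5.267

Ratio total = 16. Expected counts: 160×9/16 = 90, 160×3/16 = 30, 160×3/16 = 30, 160×1/16 = 10.
A-B-: (84 − 90)²/90 = 36/90 = 0.4000
A-bb: (41 − 30)²/30 = 121/30 = 4.0333
aaB-: (25 − 30)²/30 = 25/30 = 0.8333
aabb: (10 − 10)²/10 = 0/10 = 0.0000
Sum = 5.267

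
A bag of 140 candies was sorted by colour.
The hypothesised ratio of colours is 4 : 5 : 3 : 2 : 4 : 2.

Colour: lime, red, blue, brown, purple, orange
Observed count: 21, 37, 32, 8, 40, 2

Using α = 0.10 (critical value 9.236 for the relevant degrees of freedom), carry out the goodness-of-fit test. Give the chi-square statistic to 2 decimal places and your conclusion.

25.63; reject

Ratio total = 20. Expected counts: 140×4/20 = 28, 140×5/20 = 35, 140×3/20 = 21, 140×2/20 = 14, 140×4/20 = 28, 140×2/20 = 14.
cat         O        E   (O−E)²/E
lime       21       28      1.750
red        37       35      0.114
blue       32       21      5.762
brown       8       14      2.571
purple     40       28      5.143
orange      2       14     10.286
Sum = 25.63
df = 5. Since 25.63 > 9.236, we reject H₀.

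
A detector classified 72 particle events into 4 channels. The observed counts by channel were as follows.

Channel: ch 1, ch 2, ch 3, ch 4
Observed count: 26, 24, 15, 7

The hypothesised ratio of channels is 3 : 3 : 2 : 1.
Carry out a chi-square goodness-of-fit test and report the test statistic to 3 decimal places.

0.354

Ratio total = 9. Expected counts: 72×3/9 = 24, 72×3/9 = 24, 72×2/9 = 16, 72×1/9 = 8.
ch 1: (26 − 24)²/24 = 4/24 = 0.1667
ch 2: (24 − 24)²/24 = 0/24 = 0.0000
ch 3: (15 − 16)²/16 = 1/16 = 0.0625
ch 4: (7 − 8)²/8 = 1/8 = 0.1250
Sum = 0.354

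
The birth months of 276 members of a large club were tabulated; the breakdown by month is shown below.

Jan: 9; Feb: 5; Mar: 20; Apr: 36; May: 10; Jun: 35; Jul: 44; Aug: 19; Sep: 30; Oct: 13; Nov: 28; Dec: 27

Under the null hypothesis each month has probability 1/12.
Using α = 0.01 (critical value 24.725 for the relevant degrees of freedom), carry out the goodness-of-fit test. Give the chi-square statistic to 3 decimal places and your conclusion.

Expected count for each of the 12 categories: 276/12 = 23.
Jan: (9 − 23)²/23 = 196/23 = 8.5217
Feb: (5 − 23)²/23 = 324/23 = 14.0870
Mar: (20 − 23)²/23 = 9/23 = 0.3913
Apr: (36 − 23)²/23 = 169/23 = 7.3478
May: (10 − 23)²/23 = 169/23 = 7.3478
Jun: (35 − 23)²/23 = 144/23 = 6.2609
Jul: (44 − 23)²/23 = 441/23 = 19.1739
Aug: (19 − 23)²/23 = 16/23 = 0.6957
Sep: (30 − 23)²/23 = 49/23 = 2.1304
Oct: (13 − 23)²/23 = 100/23 = 4.3478
Nov: (28 − 23)²/23 = 25/23 = 1.0870
Dec: (27 − 23)²/23 = 16/23 = 0.6957
Sum = 72.087
df = 11. Since 72.087 > 24.725, we reject H₀.

72.087; reject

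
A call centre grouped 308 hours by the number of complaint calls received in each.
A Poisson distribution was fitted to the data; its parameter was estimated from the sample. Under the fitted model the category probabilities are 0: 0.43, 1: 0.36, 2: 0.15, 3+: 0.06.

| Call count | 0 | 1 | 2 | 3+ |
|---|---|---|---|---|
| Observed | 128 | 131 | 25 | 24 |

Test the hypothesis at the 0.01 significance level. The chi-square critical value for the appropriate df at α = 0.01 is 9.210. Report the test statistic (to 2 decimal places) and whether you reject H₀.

15.18; reject

Expected counts E_i = n·p_i: 308×0.43 = 132.44, 308×0.36 = 110.88, 308×0.15 = 46.2, 308×0.06 = 18.48.
χ² = (128−132.44)²/132.44 + (131−110.88)²/110.88 + (25−46.2)²/46.2 + (24−18.48)²/18.48
   = 0.149 + 3.651 + 9.728 + 1.649
Sum = 15.18
df = 2. Since 15.18 > 9.210, we reject H₀.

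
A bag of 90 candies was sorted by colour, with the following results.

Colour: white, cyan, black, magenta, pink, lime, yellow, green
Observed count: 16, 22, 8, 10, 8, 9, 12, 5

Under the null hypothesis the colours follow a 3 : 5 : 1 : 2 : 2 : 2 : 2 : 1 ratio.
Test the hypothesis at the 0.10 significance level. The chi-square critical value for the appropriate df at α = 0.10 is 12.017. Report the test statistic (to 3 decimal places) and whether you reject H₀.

3.127; do not reject

Ratio total = 18. Expected counts: 90×3/18 = 15, 90×5/18 = 25, 90×1/18 = 5, 90×2/18 = 10, 90×2/18 = 10, 90×2/18 = 10, 90×2/18 = 10, 90×1/18 = 5.
white: (16 − 15)²/15 = 1/15 = 0.0667
cyan: (22 − 25)²/25 = 9/25 = 0.3600
black: (8 − 5)²/5 = 9/5 = 1.8000
magenta: (10 − 10)²/10 = 0/10 = 0.0000
pink: (8 − 10)²/10 = 4/10 = 0.4000
lime: (9 − 10)²/10 = 1/10 = 0.1000
yellow: (12 − 10)²/10 = 4/10 = 0.4000
green: (5 − 5)²/5 = 0/5 = 0.0000
Sum = 3.127
df = 7. Since 3.127 < 12.017, we do not reject H₀.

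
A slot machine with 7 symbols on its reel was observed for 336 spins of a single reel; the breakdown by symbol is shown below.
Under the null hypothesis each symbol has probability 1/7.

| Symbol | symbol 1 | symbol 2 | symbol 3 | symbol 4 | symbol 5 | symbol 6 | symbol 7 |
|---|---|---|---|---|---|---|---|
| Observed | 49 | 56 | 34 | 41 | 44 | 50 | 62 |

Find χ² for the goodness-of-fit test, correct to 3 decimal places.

Expected count for each of the 7 categories: 336/7 = 48.
symbol 1: (49 − 48)²/48 = 1/48 = 0.0208
symbol 2: (56 − 48)²/48 = 64/48 = 1.3333
symbol 3: (34 − 48)²/48 = 196/48 = 4.0833
symbol 4: (41 − 48)²/48 = 49/48 = 1.0208
symbol 5: (44 − 48)²/48 = 16/48 = 0.3333
symbol 6: (50 − 48)²/48 = 4/48 = 0.0833
symbol 7: (62 − 48)²/48 = 196/48 = 4.0833
Sum = 10.958

10.958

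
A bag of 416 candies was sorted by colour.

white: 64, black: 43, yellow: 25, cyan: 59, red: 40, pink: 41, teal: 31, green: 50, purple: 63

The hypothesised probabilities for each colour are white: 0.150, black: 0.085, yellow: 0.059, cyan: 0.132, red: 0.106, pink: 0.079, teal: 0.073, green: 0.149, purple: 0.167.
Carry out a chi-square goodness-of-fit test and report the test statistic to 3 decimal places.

Expected counts E_i = n·p_i: 416×0.150 = 62.4, 416×0.085 = 35.36, 416×0.059 = 24.544, 416×0.132 = 54.912, 416×0.106 = 44.096, 416×0.079 = 32.864, 416×0.073 = 30.368, 416×0.149 = 61.984, 416×0.167 = 69.472.
white: (64 − 62.4)²/62.4 = 2.56/62.4 = 0.0410
black: (43 − 35.36)²/35.36 = 58.3696/35.36 = 1.6507
yellow: (25 − 24.544)²/24.544 = 0.207936/24.544 = 0.0085
cyan: (59 − 54.912)²/54.912 = 16.711744/54.912 = 0.3043
red: (40 − 44.096)²/44.096 = 16.777216/44.096 = 0.3805
pink: (41 − 32.864)²/32.864 = 66.194496/32.864 = 2.0142
teal: (31 − 30.368)²/30.368 = 0.399424/30.368 = 0.0132
green: (50 − 61.984)²/61.984 = 143.616256/61.984 = 2.3170
purple: (63 − 69.472)²/69.472 = 41.886784/69.472 = 0.6029
Sum = 7.332

7.332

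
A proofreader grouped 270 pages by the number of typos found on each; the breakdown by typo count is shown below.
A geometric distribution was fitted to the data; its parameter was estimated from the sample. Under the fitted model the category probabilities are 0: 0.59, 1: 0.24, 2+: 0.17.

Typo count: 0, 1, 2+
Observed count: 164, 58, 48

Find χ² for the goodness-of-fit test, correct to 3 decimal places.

Expected counts E_i = n·p_i: 270×0.59 = 159.3, 270×0.24 = 64.8, 270×0.17 = 45.9.
cat         O        E   (O−E)²/E
0         164    159.3     0.1387
1          58     64.8     0.7136
2+         48     45.9     0.0961
Sum = 0.948

0.948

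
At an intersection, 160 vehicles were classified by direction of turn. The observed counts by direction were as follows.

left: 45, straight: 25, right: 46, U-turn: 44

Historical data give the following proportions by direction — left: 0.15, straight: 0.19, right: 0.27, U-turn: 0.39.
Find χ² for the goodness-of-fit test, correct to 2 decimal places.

24.94

Expected counts E_i = n·p_i: 160×0.15 = 24, 160×0.19 = 30.4, 160×0.27 = 43.2, 160×0.39 = 62.4.
χ² = (45−24)²/24 + (25−30.4)²/30.4 + (46−43.2)²/43.2 + (44−62.4)²/62.4
   = 18.375 + 0.959 + 0.181 + 5.426
Sum = 24.94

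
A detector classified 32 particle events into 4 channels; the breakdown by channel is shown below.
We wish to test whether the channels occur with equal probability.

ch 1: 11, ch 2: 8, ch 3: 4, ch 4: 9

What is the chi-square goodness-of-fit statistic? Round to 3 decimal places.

3.250

Under H₀ each category has probability 1/4, so each expected count is 32/4 = 8.
χ² = (11−8)²/8 + (8−8)²/8 + (4−8)²/8 + (9−8)²/8
   = 1.1250 + 0.0000 + 2.0000 + 0.1250
Sum = 3.250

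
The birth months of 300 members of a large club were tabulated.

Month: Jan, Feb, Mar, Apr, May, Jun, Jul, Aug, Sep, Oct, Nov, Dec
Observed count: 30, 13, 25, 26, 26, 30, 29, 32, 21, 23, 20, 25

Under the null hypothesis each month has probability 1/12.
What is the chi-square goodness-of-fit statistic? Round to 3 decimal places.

Expected count for each of the 12 categories: 300/12 = 25.
Jan: (30 − 25)²/25 = 25/25 = 1.0000
Feb: (13 − 25)²/25 = 144/25 = 5.7600
Mar: (25 − 25)²/25 = 0/25 = 0.0000
Apr: (26 − 25)²/25 = 1/25 = 0.0400
May: (26 − 25)²/25 = 1/25 = 0.0400
Jun: (30 − 25)²/25 = 25/25 = 1.0000
Jul: (29 − 25)²/25 = 16/25 = 0.6400
Aug: (32 − 25)²/25 = 49/25 = 1.9600
Sep: (21 − 25)²/25 = 16/25 = 0.6400
Oct: (23 − 25)²/25 = 4/25 = 0.1600
Nov: (20 − 25)²/25 = 25/25 = 1.0000
Dec: (25 − 25)²/25 = 0/25 = 0.0000
Sum = 12.240

12.240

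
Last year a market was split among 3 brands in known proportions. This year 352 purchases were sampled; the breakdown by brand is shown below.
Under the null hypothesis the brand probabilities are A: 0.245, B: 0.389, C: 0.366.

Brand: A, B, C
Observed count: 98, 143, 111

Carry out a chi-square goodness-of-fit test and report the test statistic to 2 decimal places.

Expected counts E_i = n·p_i: 352×0.245 = 86.24, 352×0.389 = 136.928, 352×0.366 = 128.832.
χ² = (98−86.24)²/86.24 + (143−136.928)²/136.928 + (111−128.832)²/128.832
   = 1.604 + 0.269 + 2.468
Sum = 4.34

4.34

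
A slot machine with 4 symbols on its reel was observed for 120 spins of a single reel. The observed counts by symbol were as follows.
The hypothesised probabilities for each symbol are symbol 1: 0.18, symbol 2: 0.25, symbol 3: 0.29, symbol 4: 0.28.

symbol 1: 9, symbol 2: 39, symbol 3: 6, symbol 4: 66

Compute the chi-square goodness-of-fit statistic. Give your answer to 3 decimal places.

65.127

Expected counts E_i = n·p_i: 120×0.18 = 21.6, 120×0.25 = 30, 120×0.29 = 34.8, 120×0.28 = 33.6.
cat           O        E   (O−E)²/E
symbol 1      9     21.6     7.3500
symbol 2     39       30     2.7000
symbol 3      6     34.8    23.8345
symbol 4     66     33.6    31.2429
Sum = 65.127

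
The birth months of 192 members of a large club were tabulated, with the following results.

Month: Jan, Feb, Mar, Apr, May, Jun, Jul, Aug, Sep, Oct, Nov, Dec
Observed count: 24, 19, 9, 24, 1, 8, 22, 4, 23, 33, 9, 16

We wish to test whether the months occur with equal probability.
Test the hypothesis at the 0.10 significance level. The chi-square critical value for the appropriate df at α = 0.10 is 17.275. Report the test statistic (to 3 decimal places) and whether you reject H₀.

Under H₀ each category has probability 1/12, so each expected count is 192/12 = 16.
χ² = (24−16)²/16 + (19−16)²/16 + (9−16)²/16 + (24−16)²/16 + (1−16)²/16 + (8−16)²/16 + (22−16)²/16 + (4−16)²/16 + (23−16)²/16 + (33−16)²/16 + (9−16)²/16 + (16−16)²/16
   = 4.0000 + 0.5625 + 3.0625 + 4.0000 + 14.0625 + 4.0000 + 2.2500 + 9.0000 + 3.0625 + 18.0625 + 3.0625 + 0.0000
Sum = 65.125
df = 11. Since 65.125 > 17.275, we reject H₀.

65.125; reject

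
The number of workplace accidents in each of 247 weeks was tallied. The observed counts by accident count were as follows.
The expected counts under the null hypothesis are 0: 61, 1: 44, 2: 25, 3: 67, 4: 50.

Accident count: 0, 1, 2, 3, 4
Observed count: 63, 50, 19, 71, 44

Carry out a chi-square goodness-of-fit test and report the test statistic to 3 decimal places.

χ² = (63−61)²/61 + (50−44)²/44 + (19−25)²/25 + (71−67)²/67 + (44−50)²/50
   = 0.0656 + 0.8182 + 1.4400 + 0.2388 + 0.7200
Sum = 3.283

3.283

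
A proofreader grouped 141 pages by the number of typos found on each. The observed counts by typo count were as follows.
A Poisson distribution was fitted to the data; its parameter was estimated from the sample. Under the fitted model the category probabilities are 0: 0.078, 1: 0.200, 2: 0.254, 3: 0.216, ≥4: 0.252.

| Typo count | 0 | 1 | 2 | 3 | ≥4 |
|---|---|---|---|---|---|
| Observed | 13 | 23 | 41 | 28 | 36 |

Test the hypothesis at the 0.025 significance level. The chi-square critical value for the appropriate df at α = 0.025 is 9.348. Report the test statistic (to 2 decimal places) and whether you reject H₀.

2.28; do not reject

Expected counts E_i = n·p_i: 141×0.078 = 10.998, 141×0.200 = 28.2, 141×0.254 = 35.814, 141×0.216 = 30.456, 141×0.252 = 35.532.
cat         O        E   (O−E)²/E
0          13   10.998      0.364
1          23     28.2      0.959
2          41   35.814      0.751
3          28   30.456      0.198
≥4         36   35.532      0.006
Sum = 2.28
df = 3. Since 2.28 < 9.348, we do not reject H₀.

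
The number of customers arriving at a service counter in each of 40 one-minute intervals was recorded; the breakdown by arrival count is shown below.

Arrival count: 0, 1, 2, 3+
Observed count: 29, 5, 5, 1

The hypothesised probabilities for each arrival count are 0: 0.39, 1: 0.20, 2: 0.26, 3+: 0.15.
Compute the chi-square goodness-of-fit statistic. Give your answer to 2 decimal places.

19.61

Expected counts E_i = n·p_i: 40×0.39 = 15.6, 40×0.20 = 8, 40×0.26 = 10.4, 40×0.15 = 6.
χ² = (29−15.6)²/15.6 + (5−8)²/8 + (5−10.4)²/10.4 + (1−6)²/6
   = 11.510 + 1.125 + 2.804 + 4.167
Sum = 19.61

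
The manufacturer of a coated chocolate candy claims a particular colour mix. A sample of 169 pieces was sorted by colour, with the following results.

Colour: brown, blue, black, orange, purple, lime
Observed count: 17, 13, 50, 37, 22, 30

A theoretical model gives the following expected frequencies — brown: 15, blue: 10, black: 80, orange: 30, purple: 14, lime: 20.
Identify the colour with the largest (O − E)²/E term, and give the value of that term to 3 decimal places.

χ² = (17−15)²/15 + (13−10)²/10 + (50−80)²/80 + (37−30)²/30 + (22−14)²/14 + (30−20)²/20
   = 0.2667 + 0.9000 + 11.2500 + 1.6333 + 4.5714 + 5.0000
The largest term is for black: 11.250.

black, 11.250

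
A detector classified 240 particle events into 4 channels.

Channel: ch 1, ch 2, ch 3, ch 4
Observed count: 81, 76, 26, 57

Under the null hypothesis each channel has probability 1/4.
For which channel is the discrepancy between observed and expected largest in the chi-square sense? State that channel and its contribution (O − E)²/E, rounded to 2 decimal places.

Expected count for each of the 4 categories: 240/4 = 60.
ch 1: (81 − 60)²/60 = 441/60 = 7.350
ch 2: (76 − 60)²/60 = 256/60 = 4.267
ch 3: (26 − 60)²/60 = 1156/60 = 19.267
ch 4: (57 − 60)²/60 = 9/60 = 0.150
The largest term is for ch 3: 19.27.

ch 3, 19.27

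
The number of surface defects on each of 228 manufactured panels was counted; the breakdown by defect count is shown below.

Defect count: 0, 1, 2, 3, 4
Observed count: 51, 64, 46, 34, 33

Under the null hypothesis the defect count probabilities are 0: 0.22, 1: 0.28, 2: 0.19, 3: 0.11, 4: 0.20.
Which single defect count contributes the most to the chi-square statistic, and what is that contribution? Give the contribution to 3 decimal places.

Expected counts E_i = n·p_i: 228×0.22 = 50.16, 228×0.28 = 63.84, 228×0.19 = 43.32, 228×0.11 = 25.08, 228×0.20 = 45.6.
0: (51 − 50.16)²/50.16 = 0.7056/50.16 = 0.0141
1: (64 − 63.84)²/63.84 = 0.0256/63.84 = 0.0004
2: (46 − 43.32)²/43.32 = 7.1824/43.32 = 0.1658
3: (34 − 25.08)²/25.08 = 79.5664/25.08 = 3.1725
4: (33 − 45.6)²/45.6 = 158.76/45.6 = 3.4816
The largest term is for 4: 3.482.

4, 3.482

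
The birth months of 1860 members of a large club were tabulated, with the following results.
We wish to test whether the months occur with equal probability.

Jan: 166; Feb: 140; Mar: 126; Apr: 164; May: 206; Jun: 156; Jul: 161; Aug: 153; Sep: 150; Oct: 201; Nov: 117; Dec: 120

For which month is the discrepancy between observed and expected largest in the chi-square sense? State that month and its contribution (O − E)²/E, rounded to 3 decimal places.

May, 16.781

Expected count for each of the 12 categories: 1860/12 = 155.
Jan: (166 − 155)²/155 = 121/155 = 0.7806
Feb: (140 − 155)²/155 = 225/155 = 1.4516
Mar: (126 − 155)²/155 = 841/155 = 5.4258
Apr: (164 − 155)²/155 = 81/155 = 0.5226
May: (206 − 155)²/155 = 2601/155 = 16.7806
Jun: (156 − 155)²/155 = 1/155 = 0.0065
Jul: (161 − 155)²/155 = 36/155 = 0.2323
Aug: (153 − 155)²/155 = 4/155 = 0.0258
Sep: (150 − 155)²/155 = 25/155 = 0.1613
Oct: (201 − 155)²/155 = 2116/155 = 13.6516
Nov: (117 − 155)²/155 = 1444/155 = 9.3161
Dec: (120 − 155)²/155 = 1225/155 = 7.9032
The largest term is for May: 16.781.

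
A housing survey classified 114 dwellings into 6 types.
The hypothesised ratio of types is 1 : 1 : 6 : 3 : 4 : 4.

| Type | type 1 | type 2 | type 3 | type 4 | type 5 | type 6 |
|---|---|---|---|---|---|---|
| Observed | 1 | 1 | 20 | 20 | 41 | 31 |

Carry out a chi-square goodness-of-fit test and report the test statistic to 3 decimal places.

Ratio total = 19. Expected counts: 114×1/19 = 6, 114×1/19 = 6, 114×6/19 = 36, 114×3/19 = 18, 114×4/19 = 24, 114×4/19 = 24.
type 1: (1 − 6)²/6 = 25/6 = 4.1667
type 2: (1 − 6)²/6 = 25/6 = 4.1667
type 3: (20 − 36)²/36 = 256/36 = 7.1111
type 4: (20 − 18)²/18 = 4/18 = 0.2222
type 5: (41 − 24)²/24 = 289/24 = 12.0417
type 6: (31 − 24)²/24 = 49/24 = 2.0417
Sum = 29.750

29.750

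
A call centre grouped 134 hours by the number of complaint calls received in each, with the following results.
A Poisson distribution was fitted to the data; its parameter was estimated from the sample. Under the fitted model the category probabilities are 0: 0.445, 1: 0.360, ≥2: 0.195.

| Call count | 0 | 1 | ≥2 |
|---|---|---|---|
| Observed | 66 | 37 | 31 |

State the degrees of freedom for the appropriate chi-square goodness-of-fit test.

1

There are k = 3 categories and 1 parameter estimated from the data, so df = 3 − 1 − 1 = 1.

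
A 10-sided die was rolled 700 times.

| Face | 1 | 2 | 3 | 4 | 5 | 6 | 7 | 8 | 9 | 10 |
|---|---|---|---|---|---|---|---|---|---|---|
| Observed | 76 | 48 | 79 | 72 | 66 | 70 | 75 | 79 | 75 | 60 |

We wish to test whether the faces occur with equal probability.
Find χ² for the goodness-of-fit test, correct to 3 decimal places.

12.171

Expected count for each of the 10 categories: 700/10 = 70.
1: (76 − 70)²/70 = 36/70 = 0.5143
2: (48 − 70)²/70 = 484/70 = 6.9143
3: (79 − 70)²/70 = 81/70 = 1.1571
4: (72 − 70)²/70 = 4/70 = 0.0571
5: (66 − 70)²/70 = 16/70 = 0.2286
6: (70 − 70)²/70 = 0/70 = 0.0000
7: (75 − 70)²/70 = 25/70 = 0.3571
8: (79 − 70)²/70 = 81/70 = 1.1571
9: (75 − 70)²/70 = 25/70 = 0.3571
10: (60 − 70)²/70 = 100/70 = 1.4286
Sum = 12.171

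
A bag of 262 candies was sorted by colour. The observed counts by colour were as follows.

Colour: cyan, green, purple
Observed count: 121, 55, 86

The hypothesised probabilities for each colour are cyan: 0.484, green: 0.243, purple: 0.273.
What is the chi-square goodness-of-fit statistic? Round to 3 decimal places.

Expected counts E_i = n·p_i: 262×0.484 = 126.808, 262×0.243 = 63.666, 262×0.273 = 71.526.
cat         O        E   (O−E)²/E
cyan      121  126.808     0.2660
green      55   63.666     1.1796
purple     86   71.526     2.9290
Sum = 4.375

4.375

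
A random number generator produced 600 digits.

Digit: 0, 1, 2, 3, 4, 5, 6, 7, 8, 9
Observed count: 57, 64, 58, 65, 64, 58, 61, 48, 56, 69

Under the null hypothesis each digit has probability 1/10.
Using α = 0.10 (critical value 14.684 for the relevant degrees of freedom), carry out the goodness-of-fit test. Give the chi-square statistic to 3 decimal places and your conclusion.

Expected count for each of the 10 categories: 600/10 = 60.
0: (57 − 60)²/60 = 9/60 = 0.1500
1: (64 − 60)²/60 = 16/60 = 0.2667
2: (58 − 60)²/60 = 4/60 = 0.0667
3: (65 − 60)²/60 = 25/60 = 0.4167
4: (64 − 60)²/60 = 16/60 = 0.2667
5: (58 − 60)²/60 = 4/60 = 0.0667
6: (61 − 60)²/60 = 1/60 = 0.0167
7: (48 − 60)²/60 = 144/60 = 2.4000
8: (56 − 60)²/60 = 16/60 = 0.2667
9: (69 − 60)²/60 = 81/60 = 1.3500
Sum = 5.267
df = 9. Since 5.267 < 14.684, we do not reject H₀.

5.267; do not reject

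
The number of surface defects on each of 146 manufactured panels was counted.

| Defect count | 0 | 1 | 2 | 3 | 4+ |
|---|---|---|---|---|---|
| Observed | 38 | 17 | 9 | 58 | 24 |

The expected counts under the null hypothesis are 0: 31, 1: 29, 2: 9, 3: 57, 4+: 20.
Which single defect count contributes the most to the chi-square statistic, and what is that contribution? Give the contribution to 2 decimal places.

1, 4.97

χ² = (38−31)²/31 + (17−29)²/29 + (9−9)²/9 + (58−57)²/57 + (24−20)²/20
   = 1.581 + 4.966 + 0.000 + 0.018 + 0.800
The largest term is for 1: 4.97.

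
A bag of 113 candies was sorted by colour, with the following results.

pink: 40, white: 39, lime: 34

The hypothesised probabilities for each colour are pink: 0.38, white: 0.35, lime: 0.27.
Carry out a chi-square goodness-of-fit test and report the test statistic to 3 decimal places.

Expected counts E_i = n·p_i: 113×0.38 = 42.94, 113×0.35 = 39.55, 113×0.27 = 30.51.
pink: (40 − 42.94)²/42.94 = 8.6436/42.94 = 0.2013
white: (39 − 39.55)²/39.55 = 0.3025/39.55 = 0.0076
lime: (34 − 30.51)²/30.51 = 12.1801/30.51 = 0.3992
Sum = 0.608

0.608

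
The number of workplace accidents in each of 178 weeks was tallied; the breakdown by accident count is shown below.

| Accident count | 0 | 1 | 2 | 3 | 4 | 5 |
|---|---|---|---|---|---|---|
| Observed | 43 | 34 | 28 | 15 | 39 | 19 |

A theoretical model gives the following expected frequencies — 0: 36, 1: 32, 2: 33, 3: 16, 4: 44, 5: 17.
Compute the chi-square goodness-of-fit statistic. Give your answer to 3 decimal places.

3.110

cat         O        E   (O−E)²/E
0          43       36     1.3611
1          34       32     0.1250
2          28       33     0.7576
3          15       16     0.0625
4          39       44     0.5682
5          19       17     0.2353
Sum = 3.110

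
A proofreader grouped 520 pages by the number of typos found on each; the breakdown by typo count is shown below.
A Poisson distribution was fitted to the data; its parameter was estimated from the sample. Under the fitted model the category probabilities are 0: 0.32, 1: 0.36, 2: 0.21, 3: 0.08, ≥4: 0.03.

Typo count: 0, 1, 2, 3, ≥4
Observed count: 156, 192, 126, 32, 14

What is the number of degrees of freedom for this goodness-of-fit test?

3

There are k = 5 categories and 1 parameter estimated from the data, so df = 5 − 1 − 1 = 3.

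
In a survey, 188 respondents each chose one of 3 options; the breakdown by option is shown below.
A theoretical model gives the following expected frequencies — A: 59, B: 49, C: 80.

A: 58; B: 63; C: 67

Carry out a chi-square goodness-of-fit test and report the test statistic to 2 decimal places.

χ² = (58−59)²/59 + (63−49)²/49 + (67−80)²/80
   = 0.017 + 4.000 + 2.113
Sum = 6.13

6.13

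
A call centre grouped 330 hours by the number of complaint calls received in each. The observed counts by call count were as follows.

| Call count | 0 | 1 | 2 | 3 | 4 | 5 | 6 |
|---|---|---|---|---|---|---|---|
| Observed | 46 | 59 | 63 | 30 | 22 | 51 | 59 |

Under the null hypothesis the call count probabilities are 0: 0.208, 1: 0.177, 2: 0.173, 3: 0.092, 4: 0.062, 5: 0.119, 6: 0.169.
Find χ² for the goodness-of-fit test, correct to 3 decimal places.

Expected counts E_i = n·p_i: 330×0.208 = 68.64, 330×0.177 = 58.41, 330×0.173 = 57.09, 330×0.092 = 30.36, 330×0.062 = 20.46, 330×0.119 = 39.27, 330×0.169 = 55.77.
χ² = (46−68.64)²/68.64 + (59−58.41)²/58.41 + (63−57.09)²/57.09 + (30−30.36)²/30.36 + (22−20.46)²/20.46 + (51−39.27)²/39.27 + (59−55.77)²/55.77
   = 7.4675 + 0.0060 + 0.6118 + 0.0043 + 0.1159 + 3.5038 + 0.1871
Sum = 11.896

11.896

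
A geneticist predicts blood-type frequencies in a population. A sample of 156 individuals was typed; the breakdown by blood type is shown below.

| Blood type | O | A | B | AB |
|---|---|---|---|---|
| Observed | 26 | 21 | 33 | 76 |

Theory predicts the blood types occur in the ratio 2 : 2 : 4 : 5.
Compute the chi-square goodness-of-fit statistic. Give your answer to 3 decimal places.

9.496

Ratio total = 13. Expected counts: 156×2/13 = 24, 156×2/13 = 24, 156×4/13 = 48, 156×5/13 = 60.
O: (26 − 24)²/24 = 4/24 = 0.1667
A: (21 − 24)²/24 = 9/24 = 0.3750
B: (33 − 48)²/48 = 225/48 = 4.6875
AB: (76 − 60)²/60 = 256/60 = 4.2667
Sum = 9.496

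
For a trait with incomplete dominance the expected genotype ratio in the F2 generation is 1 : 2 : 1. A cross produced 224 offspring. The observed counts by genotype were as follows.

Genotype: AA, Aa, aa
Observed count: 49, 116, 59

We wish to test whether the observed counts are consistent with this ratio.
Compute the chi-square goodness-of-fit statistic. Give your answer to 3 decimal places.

Ratio total = 4. Expected counts: 224×1/4 = 56, 224×2/4 = 112, 224×1/4 = 56.
χ² = (49−56)²/56 + (116−112)²/112 + (59−56)²/56
   = 0.8750 + 0.1429 + 0.1607
Sum = 1.179

1.179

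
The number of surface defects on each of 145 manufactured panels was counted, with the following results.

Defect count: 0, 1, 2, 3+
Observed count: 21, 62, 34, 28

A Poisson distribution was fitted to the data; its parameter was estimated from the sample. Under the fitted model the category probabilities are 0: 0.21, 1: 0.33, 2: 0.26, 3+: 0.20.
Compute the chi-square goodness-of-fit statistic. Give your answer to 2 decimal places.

7.51

Expected counts E_i = n·p_i: 145×0.21 = 30.45, 145×0.33 = 47.85, 145×0.26 = 37.7, 145×0.20 = 29.
cat         O        E   (O−E)²/E
0          21    30.45      2.933
1          62    47.85      4.184
2          34     37.7      0.363
3+         28       29      0.034
Sum = 7.51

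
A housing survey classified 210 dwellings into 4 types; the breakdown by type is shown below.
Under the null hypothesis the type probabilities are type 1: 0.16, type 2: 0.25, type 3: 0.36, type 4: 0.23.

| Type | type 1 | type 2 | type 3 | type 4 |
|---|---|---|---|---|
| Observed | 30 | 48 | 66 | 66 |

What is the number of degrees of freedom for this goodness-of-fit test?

There are k = 4 categories and no parameters were estimated from the data, so df = 4 − 1 = 3.

3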